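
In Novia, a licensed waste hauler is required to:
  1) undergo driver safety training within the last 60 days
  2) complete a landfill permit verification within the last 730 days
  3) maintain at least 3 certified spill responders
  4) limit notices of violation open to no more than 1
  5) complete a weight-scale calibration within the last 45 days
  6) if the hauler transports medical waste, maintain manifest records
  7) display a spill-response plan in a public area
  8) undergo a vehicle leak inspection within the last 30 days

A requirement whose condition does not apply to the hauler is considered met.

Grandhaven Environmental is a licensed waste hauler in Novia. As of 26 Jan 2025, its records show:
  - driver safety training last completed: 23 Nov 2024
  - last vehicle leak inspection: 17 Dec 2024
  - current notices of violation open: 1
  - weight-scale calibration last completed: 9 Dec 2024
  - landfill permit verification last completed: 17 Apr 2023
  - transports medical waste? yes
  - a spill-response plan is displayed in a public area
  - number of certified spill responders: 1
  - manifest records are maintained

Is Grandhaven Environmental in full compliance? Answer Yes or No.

No

1. driver safety training 64 days ago vs limit 60 → not met
2. landfill permit verification 650 days ago vs limit 730 → met
3. certified spill responders 1 < 3 → not met
4. notices of violation open 1 ≤ 1 → met
5. weight-scale calibration 48 days ago vs limit 45 → not met
6. condition 'transports medical waste' holds; manifest records present → met
7. spill-response plan present → met
8. vehicle leak inspection 40 days ago vs limit 30 → not met
Not met: 1, 3, 5, 8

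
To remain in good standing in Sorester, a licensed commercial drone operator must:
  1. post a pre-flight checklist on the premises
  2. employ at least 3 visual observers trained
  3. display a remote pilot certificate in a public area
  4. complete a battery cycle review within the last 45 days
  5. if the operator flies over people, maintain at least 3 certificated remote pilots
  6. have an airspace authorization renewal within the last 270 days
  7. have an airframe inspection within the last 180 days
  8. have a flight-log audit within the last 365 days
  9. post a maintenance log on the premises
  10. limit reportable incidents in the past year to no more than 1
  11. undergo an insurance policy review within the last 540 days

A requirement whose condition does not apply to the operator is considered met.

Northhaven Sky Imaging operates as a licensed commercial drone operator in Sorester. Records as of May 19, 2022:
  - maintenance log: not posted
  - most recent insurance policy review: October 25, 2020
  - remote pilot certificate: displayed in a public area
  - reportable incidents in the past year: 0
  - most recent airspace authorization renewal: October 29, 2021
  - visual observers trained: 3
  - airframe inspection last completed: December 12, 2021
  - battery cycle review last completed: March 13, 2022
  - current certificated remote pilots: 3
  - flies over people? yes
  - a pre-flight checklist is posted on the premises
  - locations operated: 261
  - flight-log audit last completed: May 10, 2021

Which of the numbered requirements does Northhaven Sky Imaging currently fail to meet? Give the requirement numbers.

1. pre-flight checklist present → met
2. visual observers trained 3 ≥ 3 → met
3. remote pilot certificate present → met
4. battery cycle review 67 days ago vs limit 45 → not met
5. condition 'flies over people' holds; certificated remote pilots 3 ≥ 3 → met
6. airspace authorization renewal 202 days ago vs limit 270 → met
7. airframe inspection 158 days ago vs limit 180 → met
8. flight-log audit 374 days ago vs limit 365 → not met
9. maintenance log absent → not met
10. reportable incidents in the past year 0 ≤ 1 → met
11. insurance policy review 571 days ago vs limit 540 → not met
Not met: 4, 8, 9, 11

4, 8, 9, 11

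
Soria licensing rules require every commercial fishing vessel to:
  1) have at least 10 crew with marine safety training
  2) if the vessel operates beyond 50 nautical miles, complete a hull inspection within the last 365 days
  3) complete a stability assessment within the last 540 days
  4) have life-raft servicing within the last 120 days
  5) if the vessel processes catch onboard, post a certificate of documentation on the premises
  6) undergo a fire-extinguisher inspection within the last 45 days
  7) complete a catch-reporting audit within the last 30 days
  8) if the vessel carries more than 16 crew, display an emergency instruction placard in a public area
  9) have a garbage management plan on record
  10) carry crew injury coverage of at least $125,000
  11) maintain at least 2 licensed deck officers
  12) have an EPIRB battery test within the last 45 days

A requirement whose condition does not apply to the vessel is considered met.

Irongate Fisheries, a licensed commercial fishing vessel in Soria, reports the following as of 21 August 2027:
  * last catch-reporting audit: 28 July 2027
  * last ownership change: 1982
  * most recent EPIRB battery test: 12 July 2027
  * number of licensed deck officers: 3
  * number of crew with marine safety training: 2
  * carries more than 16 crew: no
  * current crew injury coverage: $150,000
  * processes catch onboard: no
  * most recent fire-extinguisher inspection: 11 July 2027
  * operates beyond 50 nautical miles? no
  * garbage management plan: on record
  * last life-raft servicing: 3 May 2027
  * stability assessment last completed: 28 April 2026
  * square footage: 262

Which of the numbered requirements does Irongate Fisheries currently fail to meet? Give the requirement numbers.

1. crew with marine safety training 2 < 10 → not met
2. condition 'operates beyond 50 nautical miles' does not hold → requirement n/a → met
3. stability assessment 480 days ago vs limit 540 → met
4. life-raft servicing 110 days ago vs limit 120 → met
5. condition 'processes catch onboard' does not hold → requirement n/a → met
6. fire-extinguisher inspection 41 days ago vs limit 45 → met
7. catch-reporting audit 24 days ago vs limit 30 → met
8. condition 'carries more than 16 crew' does not hold → requirement n/a → met
9. garbage management plan present → met
10. crew injury coverage $150,000 ≥ $125,000 → met
11. licensed deck officers 3 ≥ 2 → met
12. EPIRB battery test 40 days ago vs limit 45 → met
Not met: 1

1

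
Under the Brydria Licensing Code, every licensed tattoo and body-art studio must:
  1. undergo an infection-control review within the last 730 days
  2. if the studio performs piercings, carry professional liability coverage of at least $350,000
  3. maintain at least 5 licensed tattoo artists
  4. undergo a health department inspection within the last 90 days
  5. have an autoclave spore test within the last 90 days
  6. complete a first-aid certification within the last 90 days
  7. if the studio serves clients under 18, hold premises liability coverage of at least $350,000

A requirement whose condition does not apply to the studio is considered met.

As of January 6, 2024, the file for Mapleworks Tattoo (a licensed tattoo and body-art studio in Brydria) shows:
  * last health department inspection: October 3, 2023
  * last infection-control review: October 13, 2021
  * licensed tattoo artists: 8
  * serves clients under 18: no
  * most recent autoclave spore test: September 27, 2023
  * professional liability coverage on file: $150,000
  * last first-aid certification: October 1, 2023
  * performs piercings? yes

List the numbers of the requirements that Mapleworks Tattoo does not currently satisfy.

1, 2, 4, 5, 6

1. infection-control review 815 days ago vs limit 730 → not met
2. condition 'performs piercings' holds; professional liability coverage $150,000 < $350,000 → not met
3. licensed tattoo artists 8 ≥ 5 → met
4. health department inspection 95 days ago vs limit 90 → not met
5. autoclave spore test 101 days ago vs limit 90 → not met
6. first-aid certification 97 days ago vs limit 90 → not met
7. condition 'serves clients under 18' does not hold → requirement n/a → met
Not met: 1, 2, 4, 5, 6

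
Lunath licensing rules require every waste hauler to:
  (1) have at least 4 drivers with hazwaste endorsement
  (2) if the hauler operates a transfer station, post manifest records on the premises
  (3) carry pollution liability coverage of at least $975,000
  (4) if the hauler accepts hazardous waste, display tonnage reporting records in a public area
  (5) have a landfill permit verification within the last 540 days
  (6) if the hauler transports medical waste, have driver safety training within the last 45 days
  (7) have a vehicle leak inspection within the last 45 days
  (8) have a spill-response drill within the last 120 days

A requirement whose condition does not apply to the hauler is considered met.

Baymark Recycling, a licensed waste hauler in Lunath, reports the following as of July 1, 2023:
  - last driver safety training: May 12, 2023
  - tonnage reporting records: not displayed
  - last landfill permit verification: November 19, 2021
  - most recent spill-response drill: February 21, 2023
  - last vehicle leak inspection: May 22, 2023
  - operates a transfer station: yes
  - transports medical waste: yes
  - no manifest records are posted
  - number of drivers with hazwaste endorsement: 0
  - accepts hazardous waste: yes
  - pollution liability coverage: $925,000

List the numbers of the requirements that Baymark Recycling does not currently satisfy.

1, 2, 3, 4, 5, 6, 8

1. drivers with hazwaste endorsement 0 < 4 → not met
2. condition 'operates a transfer station' holds; manifest records absent → not met
3. pollution liability coverage $925,000 < $975,000 → not met
4. condition 'accepts hazardous waste' holds; tonnage reporting records absent → not met
5. landfill permit verification 589 days ago vs limit 540 → not met
6. condition 'transports medical waste' holds; driver safety training 50 days ago vs limit 45 → not met
7. vehicle leak inspection 40 days ago vs limit 45 → met
8. spill-response drill 130 days ago vs limit 120 → not met
Not met: 1, 2, 3, 4, 5, 6, 8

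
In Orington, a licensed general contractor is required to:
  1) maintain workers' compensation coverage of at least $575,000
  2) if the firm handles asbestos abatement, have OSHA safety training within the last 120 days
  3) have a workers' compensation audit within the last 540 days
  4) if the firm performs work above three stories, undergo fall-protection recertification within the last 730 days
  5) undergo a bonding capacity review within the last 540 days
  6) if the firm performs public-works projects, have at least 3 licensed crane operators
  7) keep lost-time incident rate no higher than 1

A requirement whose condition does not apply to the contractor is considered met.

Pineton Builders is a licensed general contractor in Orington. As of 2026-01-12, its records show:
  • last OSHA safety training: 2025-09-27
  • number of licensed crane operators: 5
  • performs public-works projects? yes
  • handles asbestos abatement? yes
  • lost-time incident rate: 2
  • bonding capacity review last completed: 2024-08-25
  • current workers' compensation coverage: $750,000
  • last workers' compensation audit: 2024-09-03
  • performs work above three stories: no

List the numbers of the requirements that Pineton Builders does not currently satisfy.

7

1. workers' compensation coverage $750,000 ≥ $575,000 → met
2. condition 'handles asbestos abatement' holds; OSHA safety training 107 days ago vs limit 120 → met
3. workers' compensation audit 496 days ago vs limit 540 → met
4. condition 'performs work above three stories' does not hold → requirement n/a → met
5. bonding capacity review 505 days ago vs limit 540 → met
6. condition 'performs public-works projects' holds; licensed crane operators 5 ≥ 3 → met
7. lost-time incident rate 2 > 1 → not met
Not met: 7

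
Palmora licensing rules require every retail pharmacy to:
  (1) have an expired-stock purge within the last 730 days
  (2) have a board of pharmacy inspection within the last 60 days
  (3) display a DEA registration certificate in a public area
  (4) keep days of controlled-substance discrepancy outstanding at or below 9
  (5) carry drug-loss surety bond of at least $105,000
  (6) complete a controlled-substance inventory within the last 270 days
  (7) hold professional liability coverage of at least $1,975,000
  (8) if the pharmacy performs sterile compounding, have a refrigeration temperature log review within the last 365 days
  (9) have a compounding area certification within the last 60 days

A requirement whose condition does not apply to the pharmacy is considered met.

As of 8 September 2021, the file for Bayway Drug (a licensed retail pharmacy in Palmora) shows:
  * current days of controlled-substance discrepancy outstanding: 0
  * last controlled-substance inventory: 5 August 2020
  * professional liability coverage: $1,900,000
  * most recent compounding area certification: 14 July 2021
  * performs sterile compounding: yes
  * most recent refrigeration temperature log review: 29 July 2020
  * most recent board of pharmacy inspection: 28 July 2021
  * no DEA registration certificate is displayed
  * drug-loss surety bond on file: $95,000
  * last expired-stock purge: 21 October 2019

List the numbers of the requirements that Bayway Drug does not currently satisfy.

3, 5, 6, 7, 8

1. expired-stock purge 688 days ago vs limit 730 → met
2. board of pharmacy inspection 42 days ago vs limit 60 → met
3. DEA registration certificate absent → not met
4. days of controlled-substance discrepancy outstanding 0 ≤ 9 → met
5. drug-loss surety bond $95,000 < $105,000 → not met
6. controlled-substance inventory 399 days ago vs limit 270 → not met
7. professional liability coverage $1,900,000 < $1,975,000 → not met
8. condition 'performs sterile compounding' holds; refrigeration temperature log review 406 days ago vs limit 365 → not met
9. compounding area certification 56 days ago vs limit 60 → met
Not met: 3, 5, 6, 7, 8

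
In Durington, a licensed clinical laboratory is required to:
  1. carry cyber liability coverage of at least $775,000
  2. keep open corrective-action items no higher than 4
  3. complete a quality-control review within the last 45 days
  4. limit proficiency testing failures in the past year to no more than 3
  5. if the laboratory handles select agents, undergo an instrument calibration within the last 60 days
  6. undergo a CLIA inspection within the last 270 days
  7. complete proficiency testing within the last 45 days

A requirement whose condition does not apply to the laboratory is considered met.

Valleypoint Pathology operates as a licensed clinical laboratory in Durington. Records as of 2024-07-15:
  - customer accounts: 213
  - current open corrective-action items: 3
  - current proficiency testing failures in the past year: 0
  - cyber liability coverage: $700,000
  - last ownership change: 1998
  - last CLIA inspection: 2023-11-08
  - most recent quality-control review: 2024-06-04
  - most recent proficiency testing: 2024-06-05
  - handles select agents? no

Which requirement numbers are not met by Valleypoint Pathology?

1. cyber liability coverage $700,000 < $775,000 → not met
2. open corrective-action items 3 ≤ 4 → met
3. quality-control review 41 days ago vs limit 45 → met
4. proficiency testing failures in the past year 0 ≤ 3 → met
5. condition 'handles select agents' does not hold → requirement n/a → met
6. CLIA inspection 250 days ago vs limit 270 → met
7. proficiency testing 40 days ago vs limit 45 → met
Not met: 1

1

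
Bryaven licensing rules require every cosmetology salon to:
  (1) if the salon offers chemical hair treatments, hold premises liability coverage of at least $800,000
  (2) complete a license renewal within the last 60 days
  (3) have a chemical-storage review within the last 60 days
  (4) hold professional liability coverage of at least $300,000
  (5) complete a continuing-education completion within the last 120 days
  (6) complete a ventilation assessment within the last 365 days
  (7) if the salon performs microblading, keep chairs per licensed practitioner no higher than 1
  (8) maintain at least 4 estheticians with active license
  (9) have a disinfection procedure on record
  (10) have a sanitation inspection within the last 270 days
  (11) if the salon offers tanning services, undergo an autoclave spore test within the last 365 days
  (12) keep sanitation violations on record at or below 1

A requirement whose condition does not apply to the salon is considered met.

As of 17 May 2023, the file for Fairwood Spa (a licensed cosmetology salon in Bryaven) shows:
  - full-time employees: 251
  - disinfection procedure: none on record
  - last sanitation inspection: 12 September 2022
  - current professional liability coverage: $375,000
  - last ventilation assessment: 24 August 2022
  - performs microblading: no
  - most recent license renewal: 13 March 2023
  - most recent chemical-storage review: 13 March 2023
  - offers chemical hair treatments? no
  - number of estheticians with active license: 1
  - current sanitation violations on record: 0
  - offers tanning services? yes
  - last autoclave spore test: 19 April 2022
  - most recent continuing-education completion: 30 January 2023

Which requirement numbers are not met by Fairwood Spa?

2, 3, 8, 9, 11

1. condition 'offers chemical hair treatments' does not hold → requirement n/a → met
2. license renewal 65 days ago vs limit 60 → not met
3. chemical-storage review 65 days ago vs limit 60 → not met
4. professional liability coverage $375,000 ≥ $300,000 → met
5. continuing-education completion 107 days ago vs limit 120 → met
6. ventilation assessment 266 days ago vs limit 365 → met
7. condition 'performs microblading' does not hold → requirement n/a → met
8. estheticians with active license 1 < 4 → not met
9. disinfection procedure absent → not met
10. sanitation inspection 247 days ago vs limit 270 → met
11. condition 'offers tanning services' holds; autoclave spore test 393 days ago vs limit 365 → not met
12. sanitation violations on record 0 ≤ 1 → met
Not met: 2, 3, 8, 9, 11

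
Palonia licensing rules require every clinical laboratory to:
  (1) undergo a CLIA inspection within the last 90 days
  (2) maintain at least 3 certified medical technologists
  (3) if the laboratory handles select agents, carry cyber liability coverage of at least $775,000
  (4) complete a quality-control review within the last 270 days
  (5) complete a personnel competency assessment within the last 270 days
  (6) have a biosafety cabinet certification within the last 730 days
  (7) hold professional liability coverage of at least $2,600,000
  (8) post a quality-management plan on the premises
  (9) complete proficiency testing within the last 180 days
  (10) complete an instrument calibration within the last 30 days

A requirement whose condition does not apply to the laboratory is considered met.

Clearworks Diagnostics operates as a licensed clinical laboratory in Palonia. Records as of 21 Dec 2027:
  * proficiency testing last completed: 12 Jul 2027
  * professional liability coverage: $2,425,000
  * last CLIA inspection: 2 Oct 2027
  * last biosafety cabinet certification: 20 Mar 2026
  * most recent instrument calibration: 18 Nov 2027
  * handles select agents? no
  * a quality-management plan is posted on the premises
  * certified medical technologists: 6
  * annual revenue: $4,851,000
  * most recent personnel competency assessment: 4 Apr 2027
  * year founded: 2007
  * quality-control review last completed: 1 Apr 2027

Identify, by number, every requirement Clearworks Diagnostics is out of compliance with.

7, 10

1. CLIA inspection 80 days ago vs limit 90 → met
2. certified medical technologists 6 ≥ 3 → met
3. condition 'handles select agents' does not hold → requirement n/a → met
4. quality-control review 264 days ago vs limit 270 → met
5. personnel competency assessment 261 days ago vs limit 270 → met
6. biosafety cabinet certification 641 days ago vs limit 730 → met
7. professional liability coverage $2,425,000 < $2,600,000 → not met
8. quality-management plan present → met
9. proficiency testing 162 days ago vs limit 180 → met
10. instrument calibration 33 days ago vs limit 30 → not met
Not met: 7, 10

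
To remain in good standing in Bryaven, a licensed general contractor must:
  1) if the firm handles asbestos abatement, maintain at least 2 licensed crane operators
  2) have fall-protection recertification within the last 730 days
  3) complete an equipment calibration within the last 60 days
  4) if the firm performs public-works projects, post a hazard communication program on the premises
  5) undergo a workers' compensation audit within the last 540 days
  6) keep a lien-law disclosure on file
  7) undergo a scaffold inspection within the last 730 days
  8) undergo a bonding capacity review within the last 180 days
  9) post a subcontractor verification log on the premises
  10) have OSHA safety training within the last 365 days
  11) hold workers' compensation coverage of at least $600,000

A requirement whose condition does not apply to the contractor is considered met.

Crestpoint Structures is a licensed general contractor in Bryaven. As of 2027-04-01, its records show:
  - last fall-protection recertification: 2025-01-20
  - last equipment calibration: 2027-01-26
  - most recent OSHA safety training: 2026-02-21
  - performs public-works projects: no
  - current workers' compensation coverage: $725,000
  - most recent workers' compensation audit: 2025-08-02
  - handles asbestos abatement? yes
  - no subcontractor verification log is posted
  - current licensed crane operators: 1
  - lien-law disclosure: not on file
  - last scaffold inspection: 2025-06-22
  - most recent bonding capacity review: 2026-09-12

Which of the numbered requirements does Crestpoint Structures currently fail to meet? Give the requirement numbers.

1. condition 'handles asbestos abatement' holds; licensed crane operators 1 < 2 → not met
2. fall-protection recertification 801 days ago vs limit 730 → not met
3. equipment calibration 65 days ago vs limit 60 → not met
4. condition 'performs public-works projects' does not hold → requirement n/a → met
5. workers' compensation audit 607 days ago vs limit 540 → not met
6. lien-law disclosure absent → not met
7. scaffold inspection 648 days ago vs limit 730 → met
8. bonding capacity review 201 days ago vs limit 180 → not met
9. subcontractor verification log absent → not met
10. OSHA safety training 404 days ago vs limit 365 → not met
11. workers' compensation coverage $725,000 ≥ $600,000 → met
Not met: 1, 2, 3, 5, 6, 8, 9, 10

1, 2, 3, 5, 6, 8, 9, 10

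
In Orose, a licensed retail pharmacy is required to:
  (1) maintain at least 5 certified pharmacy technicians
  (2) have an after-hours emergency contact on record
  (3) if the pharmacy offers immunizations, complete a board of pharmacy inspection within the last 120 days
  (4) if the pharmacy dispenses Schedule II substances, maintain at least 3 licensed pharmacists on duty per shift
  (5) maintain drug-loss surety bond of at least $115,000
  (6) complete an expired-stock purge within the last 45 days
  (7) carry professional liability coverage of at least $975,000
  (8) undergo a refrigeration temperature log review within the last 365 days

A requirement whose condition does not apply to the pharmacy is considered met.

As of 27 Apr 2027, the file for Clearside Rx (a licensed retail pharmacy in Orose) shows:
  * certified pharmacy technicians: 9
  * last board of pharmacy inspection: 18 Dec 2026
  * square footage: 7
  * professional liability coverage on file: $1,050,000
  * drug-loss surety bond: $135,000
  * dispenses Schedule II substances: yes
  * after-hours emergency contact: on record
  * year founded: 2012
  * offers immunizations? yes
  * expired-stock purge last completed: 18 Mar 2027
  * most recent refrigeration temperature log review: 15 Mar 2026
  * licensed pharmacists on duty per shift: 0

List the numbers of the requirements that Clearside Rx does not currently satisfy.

3, 4, 8

1. certified pharmacy technicians 9 ≥ 5 → met
2. after-hours emergency contact present → met
3. condition 'offers immunizations' holds; board of pharmacy inspection 130 days ago vs limit 120 → not met
4. condition 'dispenses Schedule II substances' holds; licensed pharmacists on duty per shift 0 < 3 → not met
5. drug-loss surety bond $135,000 ≥ $115,000 → met
6. expired-stock purge 40 days ago vs limit 45 → met
7. professional liability coverage $1,050,000 ≥ $975,000 → met
8. refrigeration temperature log review 408 days ago vs limit 365 → not met
Not met: 3, 4, 8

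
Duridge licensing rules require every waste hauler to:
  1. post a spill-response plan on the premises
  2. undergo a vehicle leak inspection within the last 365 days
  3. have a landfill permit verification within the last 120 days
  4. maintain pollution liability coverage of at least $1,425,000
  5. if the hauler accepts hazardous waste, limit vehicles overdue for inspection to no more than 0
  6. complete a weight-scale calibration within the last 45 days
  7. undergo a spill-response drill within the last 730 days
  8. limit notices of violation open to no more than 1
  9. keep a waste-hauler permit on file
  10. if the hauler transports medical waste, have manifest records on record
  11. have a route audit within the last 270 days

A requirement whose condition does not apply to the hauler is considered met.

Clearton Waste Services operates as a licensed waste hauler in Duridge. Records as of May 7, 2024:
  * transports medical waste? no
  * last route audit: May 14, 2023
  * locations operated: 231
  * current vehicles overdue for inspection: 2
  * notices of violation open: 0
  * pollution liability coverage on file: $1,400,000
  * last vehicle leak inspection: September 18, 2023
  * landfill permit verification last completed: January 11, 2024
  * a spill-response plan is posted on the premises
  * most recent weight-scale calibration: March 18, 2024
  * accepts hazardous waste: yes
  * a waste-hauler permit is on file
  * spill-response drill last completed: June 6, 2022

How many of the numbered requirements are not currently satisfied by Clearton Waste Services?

1. spill-response plan present → met
2. vehicle leak inspection 232 days ago vs limit 365 → met
3. landfill permit verification 117 days ago vs limit 120 → met
4. pollution liability coverage $1,400,000 < $1,425,000 → not met
5. condition 'accepts hazardous waste' holds; vehicles overdue for inspection 2 > 0 → not met
6. weight-scale calibration 50 days ago vs limit 45 → not met
7. spill-response drill 701 days ago vs limit 730 → met
8. notices of violation open 0 ≤ 1 → met
9. waste-hauler permit present → met
10. condition 'transports medical waste' does not hold → requirement n/a → met
11. route audit 359 days ago vs limit 270 → not met
Not met: 4 of 11

4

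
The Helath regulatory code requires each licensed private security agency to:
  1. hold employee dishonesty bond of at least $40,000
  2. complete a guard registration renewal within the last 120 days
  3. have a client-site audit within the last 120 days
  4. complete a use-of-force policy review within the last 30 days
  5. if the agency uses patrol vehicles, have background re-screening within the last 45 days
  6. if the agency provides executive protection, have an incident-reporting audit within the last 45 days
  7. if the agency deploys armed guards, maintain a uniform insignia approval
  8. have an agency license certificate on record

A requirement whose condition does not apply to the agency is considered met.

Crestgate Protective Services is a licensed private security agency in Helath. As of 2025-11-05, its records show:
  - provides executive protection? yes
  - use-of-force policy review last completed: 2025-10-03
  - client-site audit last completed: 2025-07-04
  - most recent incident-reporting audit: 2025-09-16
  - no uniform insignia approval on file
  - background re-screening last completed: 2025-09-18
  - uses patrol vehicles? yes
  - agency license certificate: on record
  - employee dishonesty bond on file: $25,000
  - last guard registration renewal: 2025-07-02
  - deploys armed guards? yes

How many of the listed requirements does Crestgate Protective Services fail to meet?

1. employee dishonesty bond $25,000 < $40,000 → not met
2. guard registration renewal 126 days ago vs limit 120 → not met
3. client-site audit 124 days ago vs limit 120 → not met
4. use-of-force policy review 33 days ago vs limit 30 → not met
5. condition 'uses patrol vehicles' holds; background re-screening 48 days ago vs limit 45 → not met
6. condition 'provides executive protection' holds; incident-reporting audit 50 days ago vs limit 45 → not met
7. condition 'deploys armed guards' holds; uniform insignia approval absent → not met
8. agency license certificate present → met
Not met: 7 of 8

7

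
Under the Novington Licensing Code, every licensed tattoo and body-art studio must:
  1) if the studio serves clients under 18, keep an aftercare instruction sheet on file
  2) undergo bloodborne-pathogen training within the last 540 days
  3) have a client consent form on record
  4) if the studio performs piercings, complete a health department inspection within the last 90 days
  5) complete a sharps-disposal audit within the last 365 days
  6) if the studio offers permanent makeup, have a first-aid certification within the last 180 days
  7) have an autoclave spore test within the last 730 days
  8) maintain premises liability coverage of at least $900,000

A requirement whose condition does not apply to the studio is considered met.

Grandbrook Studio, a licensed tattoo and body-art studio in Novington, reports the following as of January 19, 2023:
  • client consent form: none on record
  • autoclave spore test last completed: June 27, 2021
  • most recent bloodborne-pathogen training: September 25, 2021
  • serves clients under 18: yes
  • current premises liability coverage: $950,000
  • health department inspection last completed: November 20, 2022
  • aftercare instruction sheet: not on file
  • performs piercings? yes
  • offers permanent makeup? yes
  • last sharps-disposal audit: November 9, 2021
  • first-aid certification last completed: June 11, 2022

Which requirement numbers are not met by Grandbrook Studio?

1. condition 'serves clients under 18' holds; aftercare instruction sheet absent → not met
2. bloodborne-pathogen training 481 days ago vs limit 540 → met
3. client consent form absent → not met
4. condition 'performs piercings' holds; health department inspection 60 days ago vs limit 90 → met
5. sharps-disposal audit 436 days ago vs limit 365 → not met
6. condition 'offers permanent makeup' holds; first-aid certification 222 days ago vs limit 180 → not met
7. autoclave spore test 571 days ago vs limit 730 → met
8. premises liability coverage $950,000 ≥ $900,000 → met
Not met: 1, 3, 5, 6

1, 3, 5, 6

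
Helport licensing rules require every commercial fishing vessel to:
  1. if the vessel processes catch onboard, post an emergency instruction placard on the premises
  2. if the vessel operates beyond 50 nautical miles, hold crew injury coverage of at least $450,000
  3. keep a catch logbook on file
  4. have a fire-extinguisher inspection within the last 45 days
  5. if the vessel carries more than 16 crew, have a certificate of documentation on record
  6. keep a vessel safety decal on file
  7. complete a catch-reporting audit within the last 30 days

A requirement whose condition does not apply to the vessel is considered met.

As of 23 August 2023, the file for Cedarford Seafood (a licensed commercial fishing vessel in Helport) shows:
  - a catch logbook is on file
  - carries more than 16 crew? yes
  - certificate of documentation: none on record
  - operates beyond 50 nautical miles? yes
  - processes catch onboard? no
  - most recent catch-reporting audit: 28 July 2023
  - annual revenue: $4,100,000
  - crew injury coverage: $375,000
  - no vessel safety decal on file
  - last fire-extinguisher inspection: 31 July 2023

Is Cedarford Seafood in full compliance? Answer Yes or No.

1. condition 'processes catch onboard' does not hold → requirement n/a → met
2. condition 'operates beyond 50 nautical miles' holds; crew injury coverage $375,000 < $450,000 → not met
3. catch logbook present → met
4. fire-extinguisher inspection 23 days ago vs limit 45 → met
5. condition 'carries more than 16 crew' holds; certificate of documentation absent → not met
6. vessel safety decal absent → not met
7. catch-reporting audit 26 days ago vs limit 30 → met
Not met: 2, 5, 6

No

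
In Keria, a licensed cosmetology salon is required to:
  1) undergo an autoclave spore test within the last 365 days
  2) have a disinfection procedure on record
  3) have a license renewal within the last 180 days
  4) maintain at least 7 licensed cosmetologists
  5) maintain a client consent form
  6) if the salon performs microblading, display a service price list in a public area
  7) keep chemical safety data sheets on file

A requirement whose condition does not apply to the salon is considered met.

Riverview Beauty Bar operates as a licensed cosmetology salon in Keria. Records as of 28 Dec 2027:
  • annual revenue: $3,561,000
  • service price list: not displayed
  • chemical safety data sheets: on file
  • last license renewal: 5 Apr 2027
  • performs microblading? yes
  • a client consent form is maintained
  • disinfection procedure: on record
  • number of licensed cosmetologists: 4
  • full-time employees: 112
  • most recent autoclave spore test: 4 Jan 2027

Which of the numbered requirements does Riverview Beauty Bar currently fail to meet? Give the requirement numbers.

3, 4, 6

1. autoclave spore test 358 days ago vs limit 365 → met
2. disinfection procedure present → met
3. license renewal 267 days ago vs limit 180 → not met
4. licensed cosmetologists 4 < 7 → not met
5. client consent form present → met
6. condition 'performs microblading' holds; service price list absent → not met
7. chemical safety data sheets present → met
Not met: 3, 4, 6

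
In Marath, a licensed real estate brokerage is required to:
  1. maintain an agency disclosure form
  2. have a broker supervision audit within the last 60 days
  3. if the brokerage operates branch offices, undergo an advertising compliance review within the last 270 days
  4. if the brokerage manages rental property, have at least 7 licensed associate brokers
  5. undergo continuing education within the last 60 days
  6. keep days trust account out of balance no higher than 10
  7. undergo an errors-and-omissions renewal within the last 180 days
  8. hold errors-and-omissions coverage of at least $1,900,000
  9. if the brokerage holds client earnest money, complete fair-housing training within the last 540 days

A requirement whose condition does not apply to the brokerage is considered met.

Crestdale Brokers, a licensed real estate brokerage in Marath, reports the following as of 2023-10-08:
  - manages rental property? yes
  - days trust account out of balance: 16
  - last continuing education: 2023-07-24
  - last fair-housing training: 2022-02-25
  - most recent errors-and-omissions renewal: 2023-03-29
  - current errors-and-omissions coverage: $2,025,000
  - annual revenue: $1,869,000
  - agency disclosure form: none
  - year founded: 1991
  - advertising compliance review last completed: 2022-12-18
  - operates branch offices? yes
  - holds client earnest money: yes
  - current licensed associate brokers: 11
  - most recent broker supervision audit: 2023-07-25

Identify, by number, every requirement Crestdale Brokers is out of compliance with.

1, 2, 3, 5, 6, 7, 9

1. agency disclosure form absent → not met
2. broker supervision audit 75 days ago vs limit 60 → not met
3. condition 'operates branch offices' holds; advertising compliance review 294 days ago vs limit 270 → not met
4. condition 'manages rental property' holds; licensed associate brokers 11 ≥ 7 → met
5. continuing education 76 days ago vs limit 60 → not met
6. days trust account out of balance 16 > 10 → not met
7. errors-and-omissions renewal 193 days ago vs limit 180 → not met
8. errors-and-omissions coverage $2,025,000 ≥ $1,900,000 → met
9. condition 'holds client earnest money' holds; fair-housing training 590 days ago vs limit 540 → not met
Not met: 1, 2, 3, 5, 6, 7, 9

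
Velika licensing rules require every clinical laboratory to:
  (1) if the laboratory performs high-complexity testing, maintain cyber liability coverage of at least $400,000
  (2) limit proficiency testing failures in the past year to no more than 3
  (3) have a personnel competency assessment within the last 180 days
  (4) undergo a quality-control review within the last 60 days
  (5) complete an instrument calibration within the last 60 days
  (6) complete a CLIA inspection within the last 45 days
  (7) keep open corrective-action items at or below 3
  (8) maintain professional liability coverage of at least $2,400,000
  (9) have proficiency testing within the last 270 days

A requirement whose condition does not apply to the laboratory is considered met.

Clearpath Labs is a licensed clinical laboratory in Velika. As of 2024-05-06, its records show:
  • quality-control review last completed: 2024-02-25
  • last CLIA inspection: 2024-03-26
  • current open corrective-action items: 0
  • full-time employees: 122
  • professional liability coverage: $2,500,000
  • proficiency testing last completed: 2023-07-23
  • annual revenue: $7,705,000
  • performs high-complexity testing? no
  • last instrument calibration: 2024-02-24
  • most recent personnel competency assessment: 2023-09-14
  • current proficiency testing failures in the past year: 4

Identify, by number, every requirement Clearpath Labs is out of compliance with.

2, 3, 4, 5, 9

1. condition 'performs high-complexity testing' does not hold → requirement n/a → met
2. proficiency testing failures in the past year 4 > 3 → not met
3. personnel competency assessment 235 days ago vs limit 180 → not met
4. quality-control review 71 days ago vs limit 60 → not met
5. instrument calibration 72 days ago vs limit 60 → not met
6. CLIA inspection 41 days ago vs limit 45 → met
7. open corrective-action items 0 ≤ 3 → met
8. professional liability coverage $2,500,000 ≥ $2,400,000 → met
9. proficiency testing 288 days ago vs limit 270 → not met
Not met: 2, 3, 4, 5, 9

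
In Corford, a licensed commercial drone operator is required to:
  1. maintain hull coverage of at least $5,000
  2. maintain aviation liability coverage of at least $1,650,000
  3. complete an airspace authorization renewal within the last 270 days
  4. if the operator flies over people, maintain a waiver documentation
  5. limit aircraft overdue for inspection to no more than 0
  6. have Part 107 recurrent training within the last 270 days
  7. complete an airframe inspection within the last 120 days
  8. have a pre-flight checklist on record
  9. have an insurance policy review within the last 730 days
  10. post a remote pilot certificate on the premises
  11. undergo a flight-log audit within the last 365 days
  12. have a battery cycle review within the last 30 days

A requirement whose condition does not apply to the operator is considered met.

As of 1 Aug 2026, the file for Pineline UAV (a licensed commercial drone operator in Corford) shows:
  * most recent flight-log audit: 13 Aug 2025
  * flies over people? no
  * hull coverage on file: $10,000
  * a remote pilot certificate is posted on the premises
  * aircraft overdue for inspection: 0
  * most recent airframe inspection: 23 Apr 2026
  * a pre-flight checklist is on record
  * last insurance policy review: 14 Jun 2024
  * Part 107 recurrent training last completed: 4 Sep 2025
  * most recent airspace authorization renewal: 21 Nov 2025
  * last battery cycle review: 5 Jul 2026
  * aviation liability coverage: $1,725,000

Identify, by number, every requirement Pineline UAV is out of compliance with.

1. hull coverage $10,000 ≥ $5,000 → met
2. aviation liability coverage $1,725,000 ≥ $1,650,000 → met
3. airspace authorization renewal 253 days ago vs limit 270 → met
4. condition 'flies over people' does not hold → requirement n/a → met
5. aircraft overdue for inspection 0 ≤ 0 → met
6. Part 107 recurrent training 331 days ago vs limit 270 → not met
7. airframe inspection 100 days ago vs limit 120 → met
8. pre-flight checklist present → met
9. insurance policy review 778 days ago vs limit 730 → not met
10. remote pilot certificate present → met
11. flight-log audit 353 days ago vs limit 365 → met
12. battery cycle review 27 days ago vs limit 30 → met
Not met: 6, 9

6, 9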